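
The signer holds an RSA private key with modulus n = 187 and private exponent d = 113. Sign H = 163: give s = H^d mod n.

H^113 mod 187 = 146

146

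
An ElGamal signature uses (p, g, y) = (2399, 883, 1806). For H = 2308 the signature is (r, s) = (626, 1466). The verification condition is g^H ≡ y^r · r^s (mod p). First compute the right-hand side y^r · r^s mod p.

1666

1806^626 mod 2399 = 516
626^1466 mod 2399 = 775
y^r · r^s ≡ 516·775 = 399900 ≡ 1666 (mod 2399)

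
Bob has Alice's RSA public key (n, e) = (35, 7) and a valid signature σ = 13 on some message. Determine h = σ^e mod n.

27

Squares mod 35: σ^1≡13, σ^2≡29, σ^4≡1
7 = 4 + 2 + 1, so σ^7 ≡ 1·29·13 ≡ 27 (mod 35)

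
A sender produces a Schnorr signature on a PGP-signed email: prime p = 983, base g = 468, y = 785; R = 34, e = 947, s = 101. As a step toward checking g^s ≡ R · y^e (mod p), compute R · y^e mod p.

785^2 = 616225 ≡ 867
785^4 ≡ 867^2 = 751689 ≡ 677
785^8 ≡ 677^2 = 458329 ≡ 251
785^16 ≡ 251^2 = 63001 ≡ 89
785^32 ≡ 89^2 = 7921 ≡ 57
785^64 ≡ 57^2 = 3249 ≡ 300
785^128 ≡ 300^2 = 90000 ≡ 547
785^256 ≡ 547^2 = 299209 ≡ 377
785^512 ≡ 377^2 = 142129 ≡ 577
947 = 512 + 256 + 128 + 32 + 16 + 2 + 1, so 785^947 ≡ 577·377·547·57·89·867·785 ≡ 912 (mod 983)
R · y^e ≡ 34·912 = 31008 ≡ 535 (mod 983)

535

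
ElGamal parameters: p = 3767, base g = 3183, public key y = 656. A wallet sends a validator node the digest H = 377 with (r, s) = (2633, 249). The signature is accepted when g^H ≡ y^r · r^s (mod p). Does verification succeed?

Left side g^H mod p:
3183^2 = 10131489 ≡ 2026
3183^4 ≡ 2026^2 = 4104676 ≡ 2413
3183^8 ≡ 2413^2 = 5822569 ≡ 2554
3183^16 ≡ 2554^2 = 6522916 ≡ 2239
3183^32 ≡ 2239^2 = 5013121 ≡ 3011
3183^64 ≡ 3011^2 = 9066121 ≡ 2719
3183^128 ≡ 2719^2 = 7392961 ≡ 2107
3183^256 ≡ 2107^2 = 4439449 ≡ 1923
377 = 256 + 64 + 32 + 16 + 8 + 1, so 3183^377 ≡ 1923·2719·3011·2239·2554·3183 ≡ 2356 (mod 3767)
Right side y^r · r^s mod p:
656^2 = 430336 ≡ 898
656^4 ≡ 898^2 = 806404 ≡ 266
656^8 ≡ 266^2 = 70756 ≡ 2950
656^16 ≡ 2950^2 = 8702500 ≡ 730
656^32 ≡ 730^2 = 532900 ≡ 1753
656^64 ≡ 1753^2 = 3073009 ≡ 2904
656^128 ≡ 2904^2 = 8433216 ≡ 2670
656^256 ≡ 2670^2 = 7128900 ≡ 1736
656^512 ≡ 1736^2 = 3013696 ≡ 96
656^1024 ≡ 96^2 = 9216 ≡ 1682
656^2048 ≡ 1682^2 = 2829124 ≡ 107
2633 = 2048 + 512 + 64 + 8 + 1, so 656^2633 ≡ 107·96·2904·2950·656 ≡ 1573 (mod 3767)
2633^2 = 6932689 ≡ 1409
2633^4 ≡ 1409^2 = 1985281 ≡ 72
2633^8 ≡ 72^2 = 5184 ≡ 1417
2633^16 ≡ 1417^2 = 2007889 ≡ 78
2633^32 ≡ 78^2 = 6084 ≡ 2317
2633^64 ≡ 2317^2 = 5368489 ≡ 514
2633^128 ≡ 514^2 = 264196 ≡ 506
249 = 128 + 64 + 32 + 16 + 8 + 1, so 2633^249 ≡ 506·514·2317·78·1417·2633 ≡ 968 (mod 3767)
1573·968 = 1522664 ≡ 796 (mod 3767)
2356 ≠ 796, so verification fails.

fails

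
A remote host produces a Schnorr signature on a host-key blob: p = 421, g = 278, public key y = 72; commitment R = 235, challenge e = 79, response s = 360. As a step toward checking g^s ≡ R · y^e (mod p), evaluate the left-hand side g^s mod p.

75

278^2 = 77284 ≡ 241
278^4 ≡ 241^2 = 58081 ≡ 404
278^8 ≡ 404^2 = 163216 ≡ 289
278^16 ≡ 289^2 = 83521 ≡ 163
278^32 ≡ 163^2 = 26569 ≡ 46
278^64 ≡ 46^2 = 2116 ≡ 11
278^128 ≡ 11^2 = 121
278^256 ≡ 121^2 = 14641 ≡ 327
360 = 256 + 64 + 32 + 8, so 278^360 ≡ 327·11·46·289 ≡ 75 (mod 421)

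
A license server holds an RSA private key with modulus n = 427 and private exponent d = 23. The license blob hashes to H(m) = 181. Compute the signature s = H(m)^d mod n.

356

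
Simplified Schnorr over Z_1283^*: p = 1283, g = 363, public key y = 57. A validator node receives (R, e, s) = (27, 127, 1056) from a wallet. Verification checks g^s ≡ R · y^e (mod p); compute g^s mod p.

108

363^2 = 131769 ≡ 903
363^4 ≡ 903^2 = 815409 ≡ 704
363^8 ≡ 704^2 = 495616 ≡ 378
363^16 ≡ 378^2 = 142884 ≡ 471
363^32 ≡ 471^2 = 221841 ≡ 1165
363^64 ≡ 1165^2 = 1357225 ≡ 1094
363^128 ≡ 1094^2 = 1196836 ≡ 1080
363^256 ≡ 1080^2 = 1166400 ≡ 153
363^512 ≡ 153^2 = 23409 ≡ 315
363^1024 ≡ 315^2 = 99225 ≡ 434
1056 = 1024 + 32, so 363^1056 ≡ 434·1165 ≡ 108 (mod 1283)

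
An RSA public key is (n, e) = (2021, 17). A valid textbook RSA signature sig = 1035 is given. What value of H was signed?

800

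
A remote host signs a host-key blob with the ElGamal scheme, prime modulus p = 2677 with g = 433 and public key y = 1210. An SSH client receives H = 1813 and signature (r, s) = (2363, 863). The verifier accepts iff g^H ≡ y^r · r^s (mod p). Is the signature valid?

invalid

Left side g^H mod p:
433^2 = 187489 ≡ 99
433^4 ≡ 99^2 = 9801 ≡ 1770
433^8 ≡ 1770^2 = 3132900 ≡ 810
433^16 ≡ 810^2 = 656100 ≡ 235
433^32 ≡ 235^2 = 55225 ≡ 1685
433^64 ≡ 1685^2 = 2839225 ≡ 1605
433^128 ≡ 1605^2 = 2576025 ≡ 751
433^256 ≡ 751^2 = 564001 ≡ 1831
433^512 ≡ 1831^2 = 3352561 ≡ 957
433^1024 ≡ 957^2 = 915849 ≡ 315
1813 = 1024 + 512 + 256 + 16 + 4 + 1, so 433^1813 ≡ 315·957·1831·235·1770·433 ≡ 1928 (mod 2677)
Right side y^r · r^s mod p:
1210^2 = 1464100 ≡ 2458
1210^4 ≡ 2458^2 = 6041764 ≡ 2452
1210^8 ≡ 2452^2 = 6012304 ≡ 2439
1210^16 ≡ 2439^2 = 5948721 ≡ 427
1210^32 ≡ 427^2 = 182329 ≡ 293
1210^64 ≡ 293^2 = 85849 ≡ 185
1210^128 ≡ 185^2 = 34225 ≡ 2101
1210^256 ≡ 2101^2 = 4414201 ≡ 2505
1210^512 ≡ 2505^2 = 6275025 ≡ 137
1210^1024 ≡ 137^2 = 18769 ≡ 30
1210^2048 ≡ 30^2 = 900
2363 = 2048 + 256 + 32 + 16 + 8 + 2 + 1, so 1210^2363 ≡ 900·2505·293·427·2439·2458·1210 ≡ 1499 (mod 2677)
2363^2 = 5583769 ≡ 2224
2363^4 ≡ 2224^2 = 4946176 ≡ 1757
2363^8 ≡ 1757^2 = 3087049 ≡ 468
2363^16 ≡ 468^2 = 219024 ≡ 2187
2363^32 ≡ 2187^2 = 4782969 ≡ 1847
2363^64 ≡ 1847^2 = 3411409 ≡ 911
2363^128 ≡ 911^2 = 829921 ≡ 51
2363^256 ≡ 51^2 = 2601
2363^512 ≡ 2601^2 = 6765201 ≡ 422
863 = 512 + 256 + 64 + 16 + 8 + 4 + 2 + 1, so 2363^863 ≡ 422·2601·911·2187·468·1757·2224·2363 ≡ 2418 (mod 2677)
1499·2418 = 3624582 ≡ 2601 (mod 2677)
1928 ≠ 2601, so verification fails.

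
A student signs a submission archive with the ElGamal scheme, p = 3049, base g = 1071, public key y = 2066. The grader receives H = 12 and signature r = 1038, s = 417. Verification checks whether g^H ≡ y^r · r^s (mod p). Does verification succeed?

fails

Left side g^H mod p:
1071^2 = 1147041 ≡ 617
1071^4 ≡ 617^2 = 380689 ≡ 2613
1071^8 ≡ 2613^2 = 6827769 ≡ 1058
12 = 8 + 4, so 1071^12 ≡ 1058·2613 ≡ 2160 (mod 3049)
Right side y^r · r^s mod p:
2066^2 = 4268356 ≡ 2805
2066^4 ≡ 2805^2 = 7868025 ≡ 1605
2066^8 ≡ 1605^2 = 2576025 ≡ 2669
2066^16 ≡ 2669^2 = 7123561 ≡ 1097
2066^32 ≡ 1097^2 = 1203409 ≡ 2103
2066^64 ≡ 2103^2 = 4422609 ≡ 1559
2066^128 ≡ 1559^2 = 2430481 ≡ 428
2066^256 ≡ 428^2 = 183184 ≡ 244
2066^512 ≡ 244^2 = 59536 ≡ 1605
2066^1024 ≡ 1605^2 = 2576025 ≡ 2669
1038 = 1024 + 8 + 4 + 2, so 2066^1038 ≡ 2669·2669·1605·2805 ≡ 9 (mod 3049)
1038^2 = 1077444 ≡ 1147
1038^4 ≡ 1147^2 = 1315609 ≡ 1490
1038^8 ≡ 1490^2 = 2220100 ≡ 428
1038^16 ≡ 428^2 = 183184 ≡ 244
1038^32 ≡ 244^2 = 59536 ≡ 1605
1038^64 ≡ 1605^2 = 2576025 ≡ 2669
1038^128 ≡ 2669^2 = 7123561 ≡ 1097
1038^256 ≡ 1097^2 = 1203409 ≡ 2103
417 = 256 + 128 + 32 + 1, so 1038^417 ≡ 2103·1097·1605·1038 ≡ 831 (mod 3049)
9·831 = 7479 ≡ 1381 (mod 3049)
2160 ≠ 1381, so verification fails.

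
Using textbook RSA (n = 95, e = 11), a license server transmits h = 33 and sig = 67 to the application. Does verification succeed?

passes

sig^2 ≡ 67^2 = 4489 ≡ 24
sig^4 ≡ 24^2 = 576 ≡ 6
sig^8 ≡ 6^2 = 36
11 = 8 + 2 + 1, so sig^11 ≡ 36·24·67 ≡ 33 (mod 95)
sig^11 mod 95 = 33 matches h.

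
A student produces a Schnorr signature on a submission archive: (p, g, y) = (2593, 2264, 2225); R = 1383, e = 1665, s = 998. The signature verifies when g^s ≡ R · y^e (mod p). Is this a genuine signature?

forged

g^s mod p:
Squares mod 2593: 2264^1≡2264, 2264^2≡1928, 2264^4≡1415, 2264^8≡429, 2264^16≡2531, 2264^32≡1251, 2264^64≡1422, 2264^128≡2137, 2264^256≡496, 2264^512≡2274
998 = 512 + 256 + 128 + 64 + 32 + 4 + 2, so 2264^998 ≡ 2274·496·2137·1422·1251·1415·1928 ≡ 2397 (mod 2593)
R · y^e mod p:
Squares mod 2593: 2225^1≡2225, 2225^2≡588, 2225^4≡875, 2225^8≡690, 2225^16≡1581, 2225^32≡2502, 2225^64≡502, 2225^128≡483, 2225^256≡2512, 2225^512≡1375, 2225^1024≡328
1665 = 1024 + 512 + 128 + 1, so 2225^1665 ≡ 328·1375·483·2225 ≡ 1733 (mod 2593)
1383·1733 = 2396739 ≡ 807 (mod 2593)
2397 ≠ 807; the check fails.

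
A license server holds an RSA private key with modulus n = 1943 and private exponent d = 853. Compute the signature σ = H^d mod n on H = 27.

H^2 ≡ 27^2 = 729
H^4 ≡ 729^2 = 531441 ≡ 1002
H^8 ≡ 1002^2 = 1004004 ≡ 1416
H^16 ≡ 1416^2 = 2005056 ≡ 1823
H^32 ≡ 1823^2 = 3323329 ≡ 799
H^64 ≡ 799^2 = 638401 ≡ 1097
H^128 ≡ 1097^2 = 1203409 ≡ 692
H^256 ≡ 692^2 = 478864 ≡ 886
H^512 ≡ 886^2 = 784996 ≡ 24
853 = 512 + 256 + 64 + 16 + 4 + 1, so H^853 ≡ 24·886·1097·1823·1002·27 ≡ 914 (mod 1943)

914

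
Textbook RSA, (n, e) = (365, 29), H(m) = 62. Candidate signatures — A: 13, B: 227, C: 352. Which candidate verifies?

Candidate A: Squares mod 365: 13^1≡13, 13^2≡169, 13^4≡91, 13^8≡251, 13^16≡221; 29 = 16 + 8 + 4 + 1, so 13^29 ≡ 221·251·91·13 ≡ 303 (mod 365)
Candidate B: Squares mod 365: 227^1≡227, 227^2≡64, 227^4≡81, 227^8≡356, 227^16≡81; 29 = 16 + 8 + 4 + 1, so 227^29 ≡ 81·356·81·227 ≡ 137 (mod 365)
Candidate C: Squares mod 365: 352^1≡352, 352^2≡169, 352^4≡91, 352^8≡251, 352^16≡221; 29 = 16 + 8 + 4 + 1, so 352^29 ≡ 221·251·91·352 ≡ 62 (mod 365)
  → matches H(m) = 62

C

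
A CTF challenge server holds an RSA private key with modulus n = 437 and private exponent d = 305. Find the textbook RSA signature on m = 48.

Squares mod 437: m^1≡48, m^2≡119, m^4≡177, m^8≡302, m^16≡308, m^32≡35, m^64≡351, m^128≡404, m^256≡215
305 = 256 + 32 + 16 + 1, so m^305 ≡ 215·35·308·48 ≡ 325 (mod 437)

325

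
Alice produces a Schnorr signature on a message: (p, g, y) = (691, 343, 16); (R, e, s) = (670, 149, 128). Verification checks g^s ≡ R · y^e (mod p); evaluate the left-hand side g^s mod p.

689

Squares mod 691: 343^1≡343, 343^2≡179, 343^4≡255, 343^8≡71, 343^16≡204, 343^32≡156, 343^64≡151, 343^128≡689
343^128 ≡ 689 (mod 691)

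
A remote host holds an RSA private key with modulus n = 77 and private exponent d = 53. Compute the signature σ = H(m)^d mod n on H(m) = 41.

(H(m))^2 ≡ 41^2 = 1681 ≡ 64
(H(m))^4 ≡ 64^2 = 4096 ≡ 15
(H(m))^8 ≡ 15^2 = 225 ≡ 71
(H(m))^16 ≡ 71^2 = 5041 ≡ 36
(H(m))^32 ≡ 36^2 = 1296 ≡ 64
53 = 32 + 16 + 4 + 1, so (H(m))^53 ≡ 64·36·15·41 ≡ 6 (mod 77)

6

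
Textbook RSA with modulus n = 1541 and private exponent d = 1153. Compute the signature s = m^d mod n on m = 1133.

m^2 ≡ 1133^2 = 1283689 ≡ 36
m^4 ≡ 36^2 = 1296
m^8 ≡ 1296^2 = 1679616 ≡ 1467
m^16 ≡ 1467^2 = 2152089 ≡ 853
m^32 ≡ 853^2 = 727609 ≡ 257
m^64 ≡ 257^2 = 66049 ≡ 1327
m^128 ≡ 1327^2 = 1760929 ≡ 1107
m^256 ≡ 1107^2 = 1225449 ≡ 354
m^512 ≡ 354^2 = 125316 ≡ 495
m^1024 ≡ 495^2 = 245025 ≡ 6
1153 = 1024 + 128 + 1, so m^1153 ≡ 6·1107·1133 ≡ 683 (mod 1541)

683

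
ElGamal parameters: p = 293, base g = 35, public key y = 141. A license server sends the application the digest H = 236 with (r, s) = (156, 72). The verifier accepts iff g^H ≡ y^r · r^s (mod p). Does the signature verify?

does not verify

Left side g^H mod p:
Squares mod 293: 35^1≡35, 35^2≡53, 35^4≡172, 35^8≡284, 35^16≡81, 35^32≡115, 35^64≡40, 35^128≡135
236 = 128 + 64 + 32 + 8 + 4, so 35^236 ≡ 135·40·115·284·172 ≡ 95 (mod 293)
Right side y^r · r^s mod p:
Squares mod 293: 141^1≡141, 141^2≡250, 141^4≡91, 141^8≡77, 141^16≡69, 141^32≡73, 141^64≡55, 141^128≡95
156 = 128 + 16 + 8 + 4, so 141^156 ≡ 95·69·77·91 ≡ 205 (mod 293)
Squares mod 293: 156^1≡156, 156^2≡17, 156^4≡289, 156^8≡16, 156^16≡256, 156^32≡197, 156^64≡133
72 = 64 + 8, so 156^72 ≡ 133·16 ≡ 77 (mod 293)
205·77 = 15785 ≡ 256 (mod 293)
95 ≠ 256, so verification fails.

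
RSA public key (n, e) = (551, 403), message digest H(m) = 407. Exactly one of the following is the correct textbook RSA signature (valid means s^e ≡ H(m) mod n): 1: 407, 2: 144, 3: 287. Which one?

Candidate 1: Squares mod 551: 407^1≡407, 407^2≡349, 407^4≡30, 407^8≡349, 407^16≡30, 407^32≡349, 407^64≡30, 407^128≡349, 407^256≡30; 403 = 256 + 128 + 16 + 2 + 1, so 407^403 ≡ 30·349·30·349·407 ≡ 407 (mod 551)
  → matches H(m) = 407
Candidate 2: Squares mod 551: 144^1≡144, 144^2≡349, 144^4≡30, 144^8≡349, 144^16≡30, 144^32≡349, 144^64≡30, 144^128≡349, 144^256≡30; 403 = 256 + 128 + 16 + 2 + 1, so 144^403 ≡ 30·349·30·349·144 ≡ 144 (mod 551)
Candidate 3: Squares mod 551: 287^1≡287, 287^2≡270, 287^4≡168, 287^8≡123, 287^16≡252, 287^32≡139, 287^64≡36, 287^128≡194, 287^256≡168; 403 = 256 + 128 + 16 + 2 + 1, so 287^403 ≡ 168·194·252·270·287 ≡ 14 (mod 551)

1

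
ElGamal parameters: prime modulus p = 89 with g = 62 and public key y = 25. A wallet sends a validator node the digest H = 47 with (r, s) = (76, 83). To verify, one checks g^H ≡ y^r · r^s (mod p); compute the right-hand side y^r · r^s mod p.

25^2 = 625 ≡ 2
25^4 ≡ 2^2 = 4
25^8 ≡ 4^2 = 16
25^16 ≡ 16^2 = 256 ≡ 78
25^32 ≡ 78^2 = 6084 ≡ 32
25^64 ≡ 32^2 = 1024 ≡ 45
76 = 64 + 8 + 4, so 25^76 ≡ 45·16·4 ≡ 32 (mod 89)
76^2 = 5776 ≡ 80
76^4 ≡ 80^2 = 6400 ≡ 81
76^8 ≡ 81^2 = 6561 ≡ 64
76^16 ≡ 64^2 = 4096 ≡ 2
76^32 ≡ 2^2 = 4
76^64 ≡ 4^2 = 16
83 = 64 + 16 + 2 + 1, so 76^83 ≡ 16·2·80·76 ≡ 6 (mod 89)
y^r · r^s ≡ 32·6 = 192 ≡ 14 (mod 89)

14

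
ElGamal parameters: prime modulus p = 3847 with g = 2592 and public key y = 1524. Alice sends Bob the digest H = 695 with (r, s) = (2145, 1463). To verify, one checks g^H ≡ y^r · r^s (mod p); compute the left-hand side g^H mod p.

1511

2592^2 = 6718464 ≡ 1602
2592^4 ≡ 1602^2 = 2566404 ≡ 455
2592^8 ≡ 455^2 = 207025 ≡ 3134
2592^16 ≡ 3134^2 = 9821956 ≡ 565
2592^32 ≡ 565^2 = 319225 ≡ 3771
2592^64 ≡ 3771^2 = 14220441 ≡ 1929
2592^128 ≡ 1929^2 = 3721041 ≡ 992
2592^256 ≡ 992^2 = 984064 ≡ 3079
2592^512 ≡ 3079^2 = 9480241 ≡ 1233
695 = 512 + 128 + 32 + 16 + 4 + 2 + 1, so 2592^695 ≡ 1233·992·3771·565·455·1602·2592 ≡ 1511 (mod 3847)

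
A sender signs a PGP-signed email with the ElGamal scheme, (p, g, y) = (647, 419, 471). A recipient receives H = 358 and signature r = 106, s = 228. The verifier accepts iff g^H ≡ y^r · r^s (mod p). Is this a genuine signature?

Left side g^H mod p:
Squares mod 647: 419^1≡419, 419^2≡224, 419^4≡357, 419^8≡637, 419^16≡100, 419^32≡295, 419^64≡327, 419^128≡174, 419^256≡514
358 = 256 + 64 + 32 + 4 + 2, so 419^358 ≡ 514·327·295·357·224 ≡ 449 (mod 647)
Right side y^r · r^s mod p:
Squares mod 647: 471^1≡471, 471^2≡567, 471^4≡577, 471^8≡371, 471^16≡477, 471^32≡432, 471^64≡288
106 = 64 + 32 + 8 + 2, so 471^106 ≡ 288·432·371·567 ≡ 216 (mod 647)
Squares mod 647: 106^1≡106, 106^2≡237, 106^4≡527, 106^8≡166, 106^16≡382, 106^32≡349, 106^64≡165, 106^128≡51
228 = 128 + 64 + 32 + 4, so 106^228 ≡ 51·165·349·527 ≡ 53 (mod 647)
216·53 = 11448 ≡ 449 (mod 647)
449 ≡ 449 (mod 647), so the signature is genuine.

genuine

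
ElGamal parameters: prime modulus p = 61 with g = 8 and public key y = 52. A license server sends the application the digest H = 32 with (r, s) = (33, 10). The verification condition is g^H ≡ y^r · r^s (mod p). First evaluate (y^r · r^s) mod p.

58

Squares mod 61: 52^1≡52, 52^2≡20, 52^4≡34, 52^8≡58, 52^16≡9, 52^32≡20
33 = 32 + 1, so 52^33 ≡ 20·52 ≡ 3 (mod 61)
Squares mod 61: 33^1≡33, 33^2≡52, 33^4≡20, 33^8≡34
10 = 8 + 2, so 33^10 ≡ 34·52 ≡ 60 (mod 61)
y^r · r^s ≡ 3·60 = 180 ≡ 58 (mod 61)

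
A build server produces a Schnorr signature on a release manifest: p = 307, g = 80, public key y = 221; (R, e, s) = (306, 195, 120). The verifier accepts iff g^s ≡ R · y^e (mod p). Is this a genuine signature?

forged

g^s mod p:
Squares mod 307: 80^1≡80, 80^2≡260, 80^4≡60, 80^8≡223, 80^16≡302, 80^32≡25, 80^64≡11
120 = 64 + 32 + 16 + 8, so 80^120 ≡ 11·25·302·223 ≡ 68 (mod 307)
R · y^e mod p:
Squares mod 307: 221^1≡221, 221^2≡28, 221^4≡170, 221^8≡42, 221^16≡229, 221^32≡251, 221^64≡66, 221^128≡58
195 = 128 + 64 + 2 + 1, so 221^195 ≡ 58·66·28·221 ≡ 158 (mod 307)
306·158 = 48348 ≡ 149 (mod 307)
68 ≠ 149; the check fails.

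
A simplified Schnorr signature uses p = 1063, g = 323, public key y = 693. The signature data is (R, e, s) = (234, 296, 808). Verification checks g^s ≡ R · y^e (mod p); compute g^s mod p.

576

Squares mod 1063: 323^1≡323, 323^2≡155, 323^4≡639, 323^8≡129, 323^16≡696, 323^32≡751, 323^64≡611, 323^128≡208, 323^256≡744, 323^512≡776
808 = 512 + 256 + 32 + 8, so 323^808 ≡ 776·744·751·129 ≡ 576 (mod 1063)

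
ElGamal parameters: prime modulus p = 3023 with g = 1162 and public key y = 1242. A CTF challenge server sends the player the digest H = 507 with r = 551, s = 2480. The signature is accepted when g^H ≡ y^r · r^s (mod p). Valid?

no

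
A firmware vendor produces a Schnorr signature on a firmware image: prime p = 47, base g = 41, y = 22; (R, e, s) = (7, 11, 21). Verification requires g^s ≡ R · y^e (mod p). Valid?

g^s mod p:
Squares mod 47: 41^1≡41, 41^2≡36, 41^4≡27, 41^8≡24, 41^16≡12
21 = 16 + 4 + 1, so 41^21 ≡ 12·27·41 ≡ 30 (mod 47)
R · y^e mod p:
Squares mod 47: 22^1≡22, 22^2≡14, 22^4≡8, 22^8≡17
11 = 8 + 2 + 1, so 22^11 ≡ 17·14·22 ≡ 19 (mod 47)
7·19 = 133 ≡ 39 (mod 47)
30 ≠ 39; the check fails.

no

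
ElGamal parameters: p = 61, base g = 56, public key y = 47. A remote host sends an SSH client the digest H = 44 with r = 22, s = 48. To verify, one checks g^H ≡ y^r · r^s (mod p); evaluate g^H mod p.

Squares mod 61: 56^1≡56, 56^2≡25, 56^4≡15, 56^8≡42, 56^16≡56, 56^32≡25
44 = 32 + 8 + 4, so 56^44 ≡ 25·42·15 ≡ 12 (mod 61)

12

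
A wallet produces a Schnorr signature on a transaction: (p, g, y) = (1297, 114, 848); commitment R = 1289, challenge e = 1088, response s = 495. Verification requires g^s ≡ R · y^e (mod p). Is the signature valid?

g^s mod p:
114^2 = 12996 ≡ 26
114^4 ≡ 26^2 = 676
114^8 ≡ 676^2 = 456976 ≡ 432
114^16 ≡ 432^2 = 186624 ≡ 1153
114^32 ≡ 1153^2 = 1329409 ≡ 1281
114^64 ≡ 1281^2 = 1640961 ≡ 256
114^128 ≡ 256^2 = 65536 ≡ 686
114^256 ≡ 686^2 = 470596 ≡ 1082
495 = 256 + 128 + 64 + 32 + 8 + 4 + 2 + 1, so 114^495 ≡ 1082·686·256·1281·432·676·26·114 ≡ 1226 (mod 1297)
R · y^e mod p:
848^2 = 719104 ≡ 566
848^4 ≡ 566^2 = 320356 ≡ 1294
848^8 ≡ 1294^2 = 1674436 ≡ 9
848^16 ≡ 9^2 = 81
848^32 ≡ 81^2 = 6561 ≡ 76
848^64 ≡ 76^2 = 5776 ≡ 588
848^128 ≡ 588^2 = 345744 ≡ 742
848^256 ≡ 742^2 = 550564 ≡ 636
848^512 ≡ 636^2 = 404496 ≡ 1129
848^1024 ≡ 1129^2 = 1274641 ≡ 987
1088 = 1024 + 64, so 848^1088 ≡ 987·588 ≡ 597 (mod 1297)
1289·597 = 769533 ≡ 412 (mod 1297)
1226 ≠ 412; the check fails.

invalid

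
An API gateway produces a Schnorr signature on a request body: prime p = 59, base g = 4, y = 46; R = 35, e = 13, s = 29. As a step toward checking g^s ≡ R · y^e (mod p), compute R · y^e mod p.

1

Squares mod 59: 46^1≡46, 46^2≡51, 46^4≡5, 46^8≡25
13 = 8 + 4 + 1, so 46^13 ≡ 25·5·46 ≡ 27 (mod 59)
R · y^e ≡ 35·27 = 945 ≡ 1 (mod 59)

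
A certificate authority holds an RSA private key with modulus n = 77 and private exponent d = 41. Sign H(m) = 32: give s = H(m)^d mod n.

Squares mod 77: (H(m))^1≡32, (H(m))^2≡23, (H(m))^4≡67, (H(m))^8≡23, (H(m))^16≡67, (H(m))^32≡23
41 = 32 + 8 + 1, so (H(m))^41 ≡ 23·23·32 ≡ 65 (mod 77)

65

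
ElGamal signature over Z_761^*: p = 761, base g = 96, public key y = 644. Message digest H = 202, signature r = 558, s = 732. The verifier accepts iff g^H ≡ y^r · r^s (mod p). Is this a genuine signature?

genuine

Left side g^H mod p:
96^2 = 9216 ≡ 84
96^4 ≡ 84^2 = 7056 ≡ 207
96^8 ≡ 207^2 = 42849 ≡ 233
96^16 ≡ 233^2 = 54289 ≡ 258
96^32 ≡ 258^2 = 66564 ≡ 357
96^64 ≡ 357^2 = 127449 ≡ 362
96^128 ≡ 362^2 = 131044 ≡ 152
202 = 128 + 64 + 8 + 2, so 96^202 ≡ 152·362·233·84 ≡ 578 (mod 761)
Right side y^r · r^s mod p:
644^2 = 414736 ≡ 752
644^4 ≡ 752^2 = 565504 ≡ 81
644^8 ≡ 81^2 = 6561 ≡ 473
644^16 ≡ 473^2 = 223729 ≡ 756
644^32 ≡ 756^2 = 571536 ≡ 25
644^64 ≡ 25^2 = 625
644^128 ≡ 625^2 = 390625 ≡ 232
644^256 ≡ 232^2 = 53824 ≡ 554
644^512 ≡ 554^2 = 306916 ≡ 233
558 = 512 + 32 + 8 + 4 + 2, so 644^558 ≡ 233·25·473·81·752 ≡ 23 (mod 761)
558^2 = 311364 ≡ 115
558^4 ≡ 115^2 = 13225 ≡ 288
558^8 ≡ 288^2 = 82944 ≡ 756
558^16 ≡ 756^2 = 571536 ≡ 25
558^32 ≡ 25^2 = 625
558^64 ≡ 625^2 = 390625 ≡ 232
558^128 ≡ 232^2 = 53824 ≡ 554
558^256 ≡ 554^2 = 306916 ≡ 233
558^512 ≡ 233^2 = 54289 ≡ 258
732 = 512 + 128 + 64 + 16 + 8 + 4, so 558^732 ≡ 258·554·232·25·756·288 ≡ 356 (mod 761)
23·356 = 8188 ≡ 578 (mod 761)
578 ≡ 578 (mod 761), so the signature is genuine.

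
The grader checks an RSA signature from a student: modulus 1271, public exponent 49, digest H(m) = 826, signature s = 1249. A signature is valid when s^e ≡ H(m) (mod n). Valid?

Squares mod 1271: s^1≡1249, s^2≡484, s^4≡392, s^8≡1144, s^16≡877, s^32≡174
49 = 32 + 16 + 1, so s^49 ≡ 174·877·1249 ≡ 826 (mod 1271)
Since 826 equals the digest 826, verification succeeds.

yes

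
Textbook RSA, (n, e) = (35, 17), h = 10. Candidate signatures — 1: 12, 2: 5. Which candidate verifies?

Candidate 1: Squares mod 35: 12^1≡12, 12^2≡4, 12^4≡16, 12^8≡11, 12^16≡16; 17 = 16 + 1, so 12^17 ≡ 16·12 ≡ 17 (mod 35)
Candidate 2: Squares mod 35: 5^1≡5, 5^2≡25, 5^4≡30, 5^8≡25, 5^16≡30; 17 = 16 + 1, so 5^17 ≡ 30·5 ≡ 10 (mod 35)
  → matches h = 10

2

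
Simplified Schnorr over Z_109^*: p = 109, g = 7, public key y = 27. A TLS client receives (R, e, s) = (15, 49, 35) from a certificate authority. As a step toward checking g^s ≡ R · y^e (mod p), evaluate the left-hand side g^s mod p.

7^2 = 49
7^4 ≡ 49^2 = 2401 ≡ 3
7^8 ≡ 3^2 = 9
7^16 ≡ 9^2 = 81
7^32 ≡ 81^2 = 6561 ≡ 21
35 = 32 + 2 + 1, so 7^35 ≡ 21·49·7 ≡ 9 (mod 109)

9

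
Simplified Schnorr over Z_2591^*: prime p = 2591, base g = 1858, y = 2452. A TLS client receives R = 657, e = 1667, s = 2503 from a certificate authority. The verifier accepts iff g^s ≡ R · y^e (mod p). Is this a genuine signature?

g^s mod p:
1858^2503 mod 2591 = 668
R · y^e mod p:
2452^1667 mod 2591 = 1184
657·1184 = 777888 ≡ 588 (mod 2591)
668 ≠ 588; the check fails.

forged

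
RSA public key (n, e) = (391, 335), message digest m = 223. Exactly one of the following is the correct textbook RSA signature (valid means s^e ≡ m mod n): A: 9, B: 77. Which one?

Candidate A: 9^2 = 81; 9^4 ≡ 81^2 = 6561 ≡ 305; 9^8 ≡ 305^2 = 93025 ≡ 358; 9^16 ≡ 358^2 = 128164 ≡ 307; 9^32 ≡ 307^2 = 94249 ≡ 18; 9^64 ≡ 18^2 = 324; 9^128 ≡ 324^2 = 104976 ≡ 188; 9^256 ≡ 188^2 = 35344 ≡ 154; 335 = 256 + 64 + 8 + 4 + 2 + 1, so 9^335 ≡ 154·324·358·305·81·9 ≡ 376 (mod 391)
Candidate B: 77^2 = 5929 ≡ 64; 77^4 ≡ 64^2 = 4096 ≡ 186; 77^8 ≡ 186^2 = 34596 ≡ 188; 77^16 ≡ 188^2 = 35344 ≡ 154; 77^32 ≡ 154^2 = 23716 ≡ 256; 77^64 ≡ 256^2 = 65536 ≡ 239; 77^128 ≡ 239^2 = 57121 ≡ 35; 77^256 ≡ 35^2 = 1225 ≡ 52; 335 = 256 + 64 + 8 + 4 + 2 + 1, so 77^335 ≡ 52·239·188·186·64·77 ≡ 223 (mod 391)
  → matches m = 223

B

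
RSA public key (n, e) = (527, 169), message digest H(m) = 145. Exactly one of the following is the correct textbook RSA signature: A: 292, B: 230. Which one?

B

Candidate A: 292^2 = 85264 ≡ 417; 292^4 ≡ 417^2 = 173889 ≡ 506; 292^8 ≡ 506^2 = 256036 ≡ 441; 292^16 ≡ 441^2 = 194481 ≡ 18; 292^32 ≡ 18^2 = 324; 292^64 ≡ 324^2 = 104976 ≡ 103; 292^128 ≡ 103^2 = 10609 ≡ 69; 169 = 128 + 32 + 8 + 1, so 292^169 ≡ 69·324·441·292 ≡ 269 (mod 527)
Candidate B: 230^2 = 52900 ≡ 200; 230^4 ≡ 200^2 = 40000 ≡ 475; 230^8 ≡ 475^2 = 225625 ≡ 69; 230^16 ≡ 69^2 = 4761 ≡ 18; 230^32 ≡ 18^2 = 324; 230^64 ≡ 324^2 = 104976 ≡ 103; 230^128 ≡ 103^2 = 10609 ≡ 69; 169 = 128 + 32 + 8 + 1, so 230^169 ≡ 69·324·69·230 ≡ 145 (mod 527)
  → matches H(m) = 145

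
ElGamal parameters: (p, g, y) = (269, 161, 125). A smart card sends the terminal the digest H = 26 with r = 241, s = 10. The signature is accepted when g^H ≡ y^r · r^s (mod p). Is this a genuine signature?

genuine

Left side g^H mod p:
Squares mod 269: 161^1≡161, 161^2≡97, 161^4≡263, 161^8≡36, 161^16≡220
26 = 16 + 8 + 2, so 161^26 ≡ 220·36·97 ≡ 245 (mod 269)
Right side y^r · r^s mod p:
Squares mod 269: 125^1≡125, 125^2≡23, 125^4≡260, 125^8≡81, 125^16≡105, 125^32≡265, 125^64≡16, 125^128≡256
241 = 128 + 64 + 32 + 16 + 1, so 125^241 ≡ 256·16·265·105·125 ≡ 214 (mod 269)
Squares mod 269: 241^1≡241, 241^2≡246, 241^4≡260, 241^8≡81
10 = 8 + 2, so 241^10 ≡ 81·246 ≡ 20 (mod 269)
214·20 = 4280 ≡ 245 (mod 269)
245 ≡ 245 (mod 269), so the signature is genuine.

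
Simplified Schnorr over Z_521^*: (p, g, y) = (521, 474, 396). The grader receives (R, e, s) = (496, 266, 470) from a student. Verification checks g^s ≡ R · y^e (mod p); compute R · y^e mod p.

396^266 mod 521 = 396
R · y^e ≡ 496·396 = 196416 ≡ 520 (mod 521)

520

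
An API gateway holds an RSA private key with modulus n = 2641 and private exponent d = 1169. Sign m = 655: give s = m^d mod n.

Squares mod 2641: m^1≡655, m^2≡1183, m^4≡2400, m^8≡2620, m^16≡441, m^32≡1688, m^64≡2346, m^128≡2513, m^256≡538, m^512≡1575, m^1024≡726
1169 = 1024 + 128 + 16 + 1, so m^1169 ≡ 726·2513·441·655 ≡ 2487 (mod 2641)

2487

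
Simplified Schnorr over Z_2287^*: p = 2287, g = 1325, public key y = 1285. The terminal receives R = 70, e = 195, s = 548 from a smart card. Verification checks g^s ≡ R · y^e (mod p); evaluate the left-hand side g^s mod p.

Squares mod 2287: 1325^1≡1325, 1325^2≡1496, 1325^4≡1330, 1325^8≡1049, 1325^16≡354, 1325^32≡1818, 1325^64≡409, 1325^128≡330, 1325^256≡1411, 1325^512≡1231
548 = 512 + 32 + 4, so 1325^548 ≡ 1231·1818·1330 ≡ 1667 (mod 2287)

1667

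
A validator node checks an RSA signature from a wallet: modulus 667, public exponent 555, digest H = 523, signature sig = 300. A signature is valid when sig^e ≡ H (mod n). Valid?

no

sig^555 mod 667 = 185
The recovered value 185 does not match the digest 523.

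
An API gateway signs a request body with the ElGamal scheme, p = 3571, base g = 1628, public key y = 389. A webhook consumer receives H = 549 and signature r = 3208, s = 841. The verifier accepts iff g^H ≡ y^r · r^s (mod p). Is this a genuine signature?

forged

Left side g^H mod p:
Squares mod 3571: 1628^1≡1628, 1628^2≡702, 1628^4≡6, 1628^8≡36, 1628^16≡1296, 1628^32≡1246, 1628^64≡2702, 1628^128≡1680, 1628^256≡1310, 1628^512≡2020
549 = 512 + 32 + 4 + 1, so 1628^549 ≡ 2020·1246·6·1628 ≡ 147 (mod 3571)
Right side y^r · r^s mod p:
Squares mod 3571: 389^1≡389, 389^2≡1339, 389^4≡279, 389^8≡2850, 389^16≡2046, 389^32≡904, 389^64≡3028, 389^128≡2027, 389^256≡2079, 389^512≡1331, 389^1024≡345, 389^2048≡1182
3208 = 2048 + 1024 + 128 + 8, so 389^3208 ≡ 1182·345·2027·2850 ≡ 463 (mod 3571)
Squares mod 3571: 3208^1≡3208, 3208^2≡3213, 3208^4≡3179, 3208^8≡111, 3208^16≡1608, 3208^32≡260, 3208^64≡3322, 3208^128≡1294, 3208^256≡3208, 3208^512≡3213
841 = 512 + 256 + 64 + 8 + 1, so 3208^841 ≡ 3213·3208·3322·111·3208 ≡ 74 (mod 3571)
463·74 = 34262 ≡ 2123 (mod 3571)
147 ≠ 2123, so verification fails.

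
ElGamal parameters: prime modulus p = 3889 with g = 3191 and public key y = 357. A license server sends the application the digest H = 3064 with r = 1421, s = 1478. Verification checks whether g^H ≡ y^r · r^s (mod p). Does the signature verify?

Left side g^H mod p:
Squares mod 3889: 3191^1≡3191, 3191^2≡1079, 3191^4≡1430, 3191^8≡3175, 3191^16≡337, 3191^32≡788, 3191^64≡2593, 3191^128≡3457, 3191^256≡3841, 3191^512≡2304, 3191^1024≡3820, 3191^2048≡872
3064 = 2048 + 512 + 256 + 128 + 64 + 32 + 16 + 8, so 3191^3064 ≡ 872·2304·3841·3457·2593·788·337·3175 ≡ 2568 (mod 3889)
Right side y^r · r^s mod p:
Squares mod 3889: 357^1≡357, 357^2≡3001, 357^4≡2966, 357^8≡238, 357^16≡2198, 357^32≡1066, 357^64≡768, 357^128≡2585, 357^256≡923, 357^512≡238, 357^1024≡2198
1421 = 1024 + 256 + 128 + 8 + 4 + 1, so 357^1421 ≡ 2198·923·2585·238·2966·357 ≡ 892 (mod 3889)
Squares mod 3889: 1421^1≡1421, 1421^2≡850, 1421^4≡3035, 1421^8≡2073, 1421^16≡3873, 1421^32≡256, 1421^64≡3312, 1421^128≡2364, 1421^256≡3, 1421^512≡9, 1421^1024≡81
1478 = 1024 + 256 + 128 + 64 + 4 + 2, so 1421^1478 ≡ 81·3·2364·3312·3035·850 ≡ 3857 (mod 3889)
892·3857 = 3440444 ≡ 2568 (mod 3889)
2568 ≡ 2568 (mod 3889), so the signature is genuine.

verifies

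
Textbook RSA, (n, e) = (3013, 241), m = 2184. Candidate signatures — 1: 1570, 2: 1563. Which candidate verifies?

Candidate 1: 1570^2 = 2464900 ≡ 266; 1570^4 ≡ 266^2 = 70756 ≡ 1457; 1570^8 ≡ 1457^2 = 2122849 ≡ 1697; 1570^16 ≡ 1697^2 = 2879809 ≡ 2394; 1570^32 ≡ 2394^2 = 5731236 ≡ 510; 1570^64 ≡ 510^2 = 260100 ≡ 982; 1570^128 ≡ 982^2 = 964324 ≡ 164; 241 = 128 + 64 + 32 + 16 + 1, so 1570^241 ≡ 164·982·510·2394·1570 ≡ 1315 (mod 3013)
Candidate 2: 1563^2 = 2442969 ≡ 2439; 1563^4 ≡ 2439^2 = 5948721 ≡ 1059; 1563^8 ≡ 1059^2 = 1121481 ≡ 645; 1563^16 ≡ 645^2 = 416025 ≡ 231; 1563^32 ≡ 231^2 = 53361 ≡ 2140; 1563^64 ≡ 2140^2 = 4579600 ≡ 2853; 1563^128 ≡ 2853^2 = 8139609 ≡ 1496; 241 = 128 + 64 + 32 + 16 + 1, so 1563^241 ≡ 1496·2853·2140·231·1563 ≡ 2184 (mod 3013)
  → matches m = 2184

2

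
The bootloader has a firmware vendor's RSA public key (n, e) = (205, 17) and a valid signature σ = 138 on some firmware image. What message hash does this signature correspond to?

σ^2 ≡ 138^2 = 19044 ≡ 184
σ^4 ≡ 184^2 = 33856 ≡ 31
σ^8 ≡ 31^2 = 961 ≡ 141
σ^16 ≡ 141^2 = 19881 ≡ 201
17 = 16 + 1, so σ^17 ≡ 201·138 ≡ 63 (mod 205)

63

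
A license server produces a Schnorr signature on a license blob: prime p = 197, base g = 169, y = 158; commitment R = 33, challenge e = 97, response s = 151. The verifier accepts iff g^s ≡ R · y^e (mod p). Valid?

yes

g^s mod p:
169^2 = 28561 ≡ 193
169^4 ≡ 193^2 = 37249 ≡ 16
169^8 ≡ 16^2 = 256 ≡ 59
169^16 ≡ 59^2 = 3481 ≡ 132
169^32 ≡ 132^2 = 17424 ≡ 88
169^64 ≡ 88^2 = 7744 ≡ 61
169^128 ≡ 61^2 = 3721 ≡ 175
151 = 128 + 16 + 4 + 2 + 1, so 169^151 ≡ 175·132·16·193·169 ≡ 181 (mod 197)
R · y^e mod p:
158^2 = 24964 ≡ 142
158^4 ≡ 142^2 = 20164 ≡ 70
158^8 ≡ 70^2 = 4900 ≡ 172
158^16 ≡ 172^2 = 29584 ≡ 34
158^32 ≡ 34^2 = 1156 ≡ 171
158^64 ≡ 171^2 = 29241 ≡ 85
97 = 64 + 32 + 1, so 158^97 ≡ 85·171·158 ≡ 101 (mod 197)
33·101 = 3333 ≡ 181 (mod 197)
181 ≡ 181 (mod 197); signature holds.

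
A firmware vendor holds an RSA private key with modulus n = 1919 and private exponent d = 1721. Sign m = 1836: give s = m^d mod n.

502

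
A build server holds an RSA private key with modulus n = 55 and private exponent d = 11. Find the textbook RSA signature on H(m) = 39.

(H(m))^2 ≡ 39^2 = 1521 ≡ 36
(H(m))^4 ≡ 36^2 = 1296 ≡ 31
(H(m))^8 ≡ 31^2 = 961 ≡ 26
11 = 8 + 2 + 1, so (H(m))^11 ≡ 26·36·39 ≡ 39 (mod 55)

39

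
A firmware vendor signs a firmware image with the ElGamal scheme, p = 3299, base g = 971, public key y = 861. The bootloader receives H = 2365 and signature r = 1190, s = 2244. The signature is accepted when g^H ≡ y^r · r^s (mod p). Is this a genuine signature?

forged

Left side g^H mod p:
971^2365 mod 3299 = 362
Right side y^r · r^s mod p:
861^1190 mod 3299 = 988
1190^2244 mod 3299 = 2206
988·2206 = 2179528 ≡ 2188 (mod 3299)
362 ≠ 2188, so verification fails.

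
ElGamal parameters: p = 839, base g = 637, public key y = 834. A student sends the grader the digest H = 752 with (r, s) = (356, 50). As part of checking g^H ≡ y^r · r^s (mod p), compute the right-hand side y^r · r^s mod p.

429

Squares mod 839: 834^1≡834, 834^2≡25, 834^4≡625, 834^8≡490, 834^16≡146, 834^32≡341, 834^64≡499, 834^128≡657, 834^256≡403
356 = 256 + 64 + 32 + 4, so 834^356 ≡ 403·499·341·625 ≡ 37 (mod 839)
Squares mod 839: 356^1≡356, 356^2≡47, 356^4≡531, 356^8≡57, 356^16≡732, 356^32≡542
50 = 32 + 16 + 2, so 356^50 ≡ 542·732·47 ≡ 193 (mod 839)
y^r · r^s ≡ 37·193 = 7141 ≡ 429 (mod 839)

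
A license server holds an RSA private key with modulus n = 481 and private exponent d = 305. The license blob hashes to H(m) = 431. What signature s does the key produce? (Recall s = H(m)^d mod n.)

279

(H(m))^2 ≡ 431^2 = 185761 ≡ 95
(H(m))^4 ≡ 95^2 = 9025 ≡ 367
(H(m))^8 ≡ 367^2 = 134689 ≡ 9
(H(m))^16 ≡ 9^2 = 81
(H(m))^32 ≡ 81^2 = 6561 ≡ 308
(H(m))^64 ≡ 308^2 = 94864 ≡ 107
(H(m))^128 ≡ 107^2 = 11449 ≡ 386
(H(m))^256 ≡ 386^2 = 148996 ≡ 367
305 = 256 + 32 + 16 + 1, so (H(m))^305 ≡ 367·308·81·431 ≡ 279 (mod 481)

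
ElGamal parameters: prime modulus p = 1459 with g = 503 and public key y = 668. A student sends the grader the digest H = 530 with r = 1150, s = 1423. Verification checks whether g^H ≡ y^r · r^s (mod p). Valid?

no

Left side g^H mod p:
503^530 mod 1459 = 204
Right side y^r · r^s mod p:
668^1150 mod 1459 = 1224
1150^1423 mod 1459 = 893
1224·893 = 1093032 ≡ 241 (mod 1459)
204 ≠ 241, so verification fails.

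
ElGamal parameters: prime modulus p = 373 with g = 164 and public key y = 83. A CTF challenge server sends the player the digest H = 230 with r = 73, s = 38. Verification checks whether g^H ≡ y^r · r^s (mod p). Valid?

Left side g^H mod p:
164^2 = 26896 ≡ 40
164^4 ≡ 40^2 = 1600 ≡ 108
164^8 ≡ 108^2 = 11664 ≡ 101
164^16 ≡ 101^2 = 10201 ≡ 130
164^32 ≡ 130^2 = 16900 ≡ 115
164^64 ≡ 115^2 = 13225 ≡ 170
164^128 ≡ 170^2 = 28900 ≡ 179
230 = 128 + 64 + 32 + 4 + 2, so 164^230 ≡ 179·170·115·108·40 ≡ 21 (mod 373)
Right side y^r · r^s mod p:
83^2 = 6889 ≡ 175
83^4 ≡ 175^2 = 30625 ≡ 39
83^8 ≡ 39^2 = 1521 ≡ 29
83^16 ≡ 29^2 = 841 ≡ 95
83^32 ≡ 95^2 = 9025 ≡ 73
83^64 ≡ 73^2 = 5329 ≡ 107
73 = 64 + 8 + 1, so 83^73 ≡ 107·29·83 ≡ 179 (mod 373)
73^2 = 5329 ≡ 107
73^4 ≡ 107^2 = 11449 ≡ 259
73^8 ≡ 259^2 = 67081 ≡ 314
73^16 ≡ 314^2 = 98596 ≡ 124
73^32 ≡ 124^2 = 15376 ≡ 83
38 = 32 + 4 + 2, so 73^38 ≡ 83·259·107 ≡ 261 (mod 373)
179·261 = 46719 ≡ 94 (mod 373)
21 ≠ 94, so verification fails.

no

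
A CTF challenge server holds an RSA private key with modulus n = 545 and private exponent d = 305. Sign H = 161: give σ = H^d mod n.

156

H^2 ≡ 161^2 = 25921 ≡ 306
H^4 ≡ 306^2 = 93636 ≡ 441
H^8 ≡ 441^2 = 194481 ≡ 461
H^16 ≡ 461^2 = 212521 ≡ 516
H^32 ≡ 516^2 = 266256 ≡ 296
H^64 ≡ 296^2 = 87616 ≡ 416
H^128 ≡ 416^2 = 173056 ≡ 291
H^256 ≡ 291^2 = 84681 ≡ 206
305 = 256 + 32 + 16 + 1, so H^305 ≡ 206·296·516·161 ≡ 156 (mod 545)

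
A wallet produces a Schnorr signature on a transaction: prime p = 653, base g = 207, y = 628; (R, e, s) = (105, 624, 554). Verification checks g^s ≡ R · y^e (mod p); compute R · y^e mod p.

47

628^2 = 394384 ≡ 625
628^4 ≡ 625^2 = 390625 ≡ 131
628^8 ≡ 131^2 = 17161 ≡ 183
628^16 ≡ 183^2 = 33489 ≡ 186
628^32 ≡ 186^2 = 34596 ≡ 640
628^64 ≡ 640^2 = 409600 ≡ 169
628^128 ≡ 169^2 = 28561 ≡ 482
628^256 ≡ 482^2 = 232324 ≡ 509
628^512 ≡ 509^2 = 259081 ≡ 493
624 = 512 + 64 + 32 + 16, so 628^624 ≡ 493·169·640·186 ≡ 442 (mod 653)
R · y^e ≡ 105·442 = 46410 ≡ 47 (mod 653)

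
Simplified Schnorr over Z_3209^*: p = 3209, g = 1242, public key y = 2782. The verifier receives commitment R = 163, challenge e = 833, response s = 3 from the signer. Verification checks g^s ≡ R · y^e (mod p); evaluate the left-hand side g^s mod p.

1636

Squares mod 3209: 1242^1≡1242, 1242^2≡2244
3 = 2 + 1, so 1242^3 ≡ 2244·1242 ≡ 1636 (mod 3209)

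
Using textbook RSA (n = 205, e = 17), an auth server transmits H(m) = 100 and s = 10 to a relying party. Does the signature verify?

verifies

Squares mod 205: s^1≡10, s^2≡100, s^4≡160, s^8≡180, s^16≡10
17 = 16 + 1, so s^17 ≡ 10·10 ≡ 100 (mod 205)
100 = H(m), so the signature checks out.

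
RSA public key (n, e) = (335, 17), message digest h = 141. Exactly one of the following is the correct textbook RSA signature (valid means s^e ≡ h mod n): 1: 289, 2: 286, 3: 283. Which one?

2

Candidate 1: Squares mod 335: 289^1≡289, 289^2≡106, 289^4≡181, 289^8≡266, 289^16≡71; 17 = 16 + 1, so 289^17 ≡ 71·289 ≡ 84 (mod 335)
Candidate 2: Squares mod 335: 286^1≡286, 286^2≡56, 286^4≡121, 286^8≡236, 286^16≡86; 17 = 16 + 1, so 286^17 ≡ 86·286 ≡ 141 (mod 335)
  → matches h = 141
Candidate 3: Squares mod 335: 283^1≡283, 283^2≡24, 283^4≡241, 283^8≡126, 283^16≡131; 17 = 16 + 1, so 283^17 ≡ 131·283 ≡ 223 (mod 335)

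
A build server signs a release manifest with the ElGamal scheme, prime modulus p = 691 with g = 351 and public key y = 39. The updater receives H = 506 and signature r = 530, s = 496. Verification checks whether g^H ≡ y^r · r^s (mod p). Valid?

yes

Left side g^H mod p:
Squares mod 691: 351^1≡351, 351^2≡203, 351^4≡440, 351^8≡120, 351^16≡580, 351^32≡574, 351^64≡560, 351^128≡577, 351^256≡558
506 = 256 + 128 + 64 + 32 + 16 + 8 + 2, so 351^506 ≡ 558·577·560·574·580·120·203 ≡ 113 (mod 691)
Right side y^r · r^s mod p:
Squares mod 691: 39^1≡39, 39^2≡139, 39^4≡664, 39^8≡38, 39^16≡62, 39^32≡389, 39^64≡683, 39^128≡64, 39^256≡641, 39^512≡427
530 = 512 + 16 + 2, so 39^530 ≡ 427·62·139 ≡ 311 (mod 691)
Squares mod 691: 530^1≡530, 530^2≡354, 530^4≡245, 530^8≡599, 530^16≡172, 530^32≡562, 530^64≡57, 530^128≡485, 530^256≡285
496 = 256 + 128 + 64 + 32 + 16, so 530^496 ≡ 285·485·57·562·172 ≡ 187 (mod 691)
311·187 = 58157 ≡ 113 (mod 691)
113 ≡ 113 (mod 691), so the signature is genuine.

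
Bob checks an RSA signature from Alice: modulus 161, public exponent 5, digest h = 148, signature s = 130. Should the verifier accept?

reject

s^2 ≡ 130^2 = 16900 ≡ 156
s^4 ≡ 156^2 = 24336 ≡ 25
5 = 4 + 1, so s^5 ≡ 25·130 ≡ 30 (mod 161)
30 ≠ 148, so verification fails.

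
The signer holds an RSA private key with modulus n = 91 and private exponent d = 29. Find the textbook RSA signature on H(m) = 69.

Squares mod 91: (H(m))^1≡69, (H(m))^2≡29, (H(m))^4≡22, (H(m))^8≡29, (H(m))^16≡22
29 = 16 + 8 + 4 + 1, so (H(m))^29 ≡ 22·29·22·69 ≡ 62 (mod 91)

62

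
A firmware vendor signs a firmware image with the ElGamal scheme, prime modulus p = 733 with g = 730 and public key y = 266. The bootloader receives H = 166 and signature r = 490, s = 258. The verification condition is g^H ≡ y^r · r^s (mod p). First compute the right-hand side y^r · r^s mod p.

355

266^2 = 70756 ≡ 388
266^4 ≡ 388^2 = 150544 ≡ 279
266^8 ≡ 279^2 = 77841 ≡ 143
266^16 ≡ 143^2 = 20449 ≡ 658
266^32 ≡ 658^2 = 432964 ≡ 494
266^64 ≡ 494^2 = 244036 ≡ 680
266^128 ≡ 680^2 = 462400 ≡ 610
266^256 ≡ 610^2 = 372100 ≡ 469
490 = 256 + 128 + 64 + 32 + 8 + 2, so 266^490 ≡ 469·610·680·494·143·388 ≡ 370 (mod 733)
490^2 = 240100 ≡ 409
490^4 ≡ 409^2 = 167281 ≡ 157
490^8 ≡ 157^2 = 24649 ≡ 460
490^16 ≡ 460^2 = 211600 ≡ 496
490^32 ≡ 496^2 = 246016 ≡ 461
490^64 ≡ 461^2 = 212521 ≡ 684
490^128 ≡ 684^2 = 467856 ≡ 202
490^256 ≡ 202^2 = 40804 ≡ 489
258 = 256 + 2, so 490^258 ≡ 489·409 ≡ 625 (mod 733)
y^r · r^s ≡ 370·625 = 231250 ≡ 355 (mod 733)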